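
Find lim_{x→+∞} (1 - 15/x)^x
As x → +∞: this is the defining limit (1 - 15/x)^x → e^(-15).
Limit = e^(-15).

Final answer: e^(-15)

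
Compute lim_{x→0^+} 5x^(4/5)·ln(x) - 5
The product is a 0·∞ indeterminate form at x → 0⁺.
Rewrite the product as 5·ln(x) / x^(-4/5) and apply L'Hôpital, or use the standard hierarchy x^(-4/5) ≫ |ln x| as x → 0⁺.
The indeterminate product → 0, so the limit = -5.

Final answer: -5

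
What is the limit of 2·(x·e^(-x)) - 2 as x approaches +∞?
Evaluate the dominant behaviour as x → +∞; each term tends to a finite value or vanishes.
Limit = -2.

Final answer: -2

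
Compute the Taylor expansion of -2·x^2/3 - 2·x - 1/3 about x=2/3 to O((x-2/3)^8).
-53/27 - 26·(x - 2/3)/9 - 2·(x - 2/3)^2/3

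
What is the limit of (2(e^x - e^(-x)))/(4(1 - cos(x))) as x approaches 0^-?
Both numerator and denominator → 0 as x → 0^-; this is a 0/0 indeterminate form.
Expand each to leading order near x = 0: numerator ~ 4·x, denominator ~ 2·x^2.
The limit of the ratio is -∞.

Final answer: -∞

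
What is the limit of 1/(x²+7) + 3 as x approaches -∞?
Evaluate the dominant behaviour as x → -∞; each term tends to a finite value or vanishes.
Limit = 3.

Final answer: 3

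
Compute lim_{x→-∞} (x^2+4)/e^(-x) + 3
The quotient is an ∞/∞ indeterminate form as x → -∞.
Compare growth rates of the dominant terms (exponentials ≫ polynomials ≫ logarithms), or apply L'Hôpital's rule; the quotient → 0.
Adding the constant: 0 + 3 = 3. Limit = 3.

Final answer: 3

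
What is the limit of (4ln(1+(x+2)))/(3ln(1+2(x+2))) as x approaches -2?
Both numerator and denominator → 0 as x → -2; this is a 0/0 indeterminate form.
Expand each to leading order near x = -2: numerator ~ 4·(x + 2), denominator ~ 6·(x + 2).
The limit of the ratio is 2/3.

Final answer: 2/3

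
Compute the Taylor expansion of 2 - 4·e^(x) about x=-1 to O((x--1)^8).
(-4 + 2·e)·e^(-1) - 4·e^(-1)·(x + 1) - 2·e^(-1)·(x + 1)^2 - 2·e^(-1)·(x + 1)^3/3 - e^(-1)·(x + 1)^4/6 - e^(-1)·(x + 1)^5/30 - e^(-1)·(x + 1)^6/180 - e^(-1)·(x + 1)^7/1260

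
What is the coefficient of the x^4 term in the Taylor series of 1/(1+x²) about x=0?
Expand to order 4: 1/(1+x²) = x^4 - x^2 + 1 + O(x^5).
The coefficient of x^4 is 1.

Final answer: 1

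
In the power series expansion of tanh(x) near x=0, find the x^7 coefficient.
Expand to order 7: tanh(x) = -17·x^7/315 + 2·x^5/15 - x^3/3 + x + O(x^8).
The coefficient of x^7 is -17/315.

Final answer: -17/315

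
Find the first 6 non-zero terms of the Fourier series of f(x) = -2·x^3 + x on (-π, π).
(26 - 4·π^2)·sin(x) + (-4 + 2·π^2)·sin(2·x) + (14/9 - 4·π^2/3)·sin(3·x) + (-7/8 + π^2)·sin(4·x) + (74/125 - 4·π^2/5)·sin(5·x) + (-4/9 + 2·π^2/3)·sin(6·x)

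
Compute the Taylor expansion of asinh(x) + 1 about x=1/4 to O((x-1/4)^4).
asinh(1/4) + 1 + 4·√(17)·(x - 1/4)/17 - 8·√(17)·(x - 1/4)^2/289 - 448·√(17)·(x - 1/4)^3/14739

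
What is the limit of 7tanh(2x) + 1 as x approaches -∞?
Evaluate the dominant behaviour as x → -∞; each term tends to a finite value or vanishes.
Limit = -6.

Final answer: -6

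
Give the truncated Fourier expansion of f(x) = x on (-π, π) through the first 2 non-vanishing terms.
2·sin(x) - sin(2·x)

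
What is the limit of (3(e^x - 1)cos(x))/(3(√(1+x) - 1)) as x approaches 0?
Both numerator and denominator → 0 as x → 0; this is a 0/0 indeterminate form.
Expand each to leading order near x = 0: numerator ~ 3·x, denominator ~ 3·x/2.
The limit of the ratio is 2.

Final answer: 2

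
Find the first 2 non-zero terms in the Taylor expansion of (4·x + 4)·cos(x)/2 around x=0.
2·x + 2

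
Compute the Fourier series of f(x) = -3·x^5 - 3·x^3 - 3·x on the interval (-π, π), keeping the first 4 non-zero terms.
(-690 - 6·π^4 + 114·π^2)·sin(x) + (-12·π^2 + 21 + 3·π^4)·sin(2·x) + (-2·π^4 - 98/27 + 22·π^2/9)·sin(3·x) + (-3·π^2/8 + 105/64 + 3·π^4/2)·sin(4·x)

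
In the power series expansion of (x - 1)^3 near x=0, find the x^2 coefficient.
Expand to order 2: (x - 1)^3 = -3·x^2 + 3·x - 1 + O(x^3).
The coefficient of x^2 is -3.

Final answer: -3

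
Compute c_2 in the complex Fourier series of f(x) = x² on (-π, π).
Compute the real Fourier coefficients first: a_2 = 1, b_2 = 0.
Then c_2 = (a_2 − i·b_2)/2 = 1/2.

Final answer: 1/2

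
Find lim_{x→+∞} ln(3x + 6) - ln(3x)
This is an ∞ − ∞ indeterminate form.
Combine the logarithms: ln(3x+6) − ln(3x) = ln((3x+6)/(3x)) = ln(1 + 6/(3x)) → ln(1) = 0.
Limit = 0.

Final answer: 0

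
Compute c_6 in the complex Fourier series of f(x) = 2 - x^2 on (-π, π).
Compute the real Fourier coefficients first: a_6 = -1/9, b_6 = 0.
Then c_6 = (a_6 − i·b_6)/2 = -1/18.

Final answer: -1/18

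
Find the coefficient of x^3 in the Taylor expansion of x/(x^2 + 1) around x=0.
Expand to order 3: x/(x^2 + 1) = -x^3 + x + O(x^4).
The coefficient of x^3 is -1.

Final answer: -1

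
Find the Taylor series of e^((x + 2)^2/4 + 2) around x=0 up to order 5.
13·x^5·e^(3)/160 + 19·x^4·e^(3)/96 + 5·x^3·e^(3)/12 + 3·x^2·e^(3)/4 + x·e^(3) + e^(3)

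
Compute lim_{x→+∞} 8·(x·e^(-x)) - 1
Evaluate the dominant behaviour as x → +∞; each term tends to a finite value or vanishes.
Limit = -1.

Final answer: -1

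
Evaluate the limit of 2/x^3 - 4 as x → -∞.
Evaluate the dominant behaviour as x → -∞; each term tends to a finite value or vanishes.
Limit = -4.

Final answer: -4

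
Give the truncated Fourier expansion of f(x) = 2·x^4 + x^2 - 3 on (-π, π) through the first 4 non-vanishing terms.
(92 - 16·π^2)·cos(x) + (-5 + 4·π^2)·cos(2·x) + (20/27 - 16·π^2/9)·cos(3·x) - 3 + π^2/3 + 2·π^4/5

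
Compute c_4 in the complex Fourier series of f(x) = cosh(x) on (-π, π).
Compute the real Fourier coefficients first: a_4 = 2·sinh(π)/(17·π), b_4 = 0.
Then c_4 = (a_4 − i·b_4)/2 = sinh(π)/(17·π).

Final answer: sinh(π)/(17·π)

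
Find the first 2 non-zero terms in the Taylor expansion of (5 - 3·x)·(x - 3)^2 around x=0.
45 - 57·x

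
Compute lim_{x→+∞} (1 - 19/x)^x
As x → +∞: this is the defining limit (1 - 19/x)^x → e^(-19).
Limit = e^(-19).

Final answer: e^(-19)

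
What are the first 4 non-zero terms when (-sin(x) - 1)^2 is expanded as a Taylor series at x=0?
-x^3/3 + x^2 + 2·x + 1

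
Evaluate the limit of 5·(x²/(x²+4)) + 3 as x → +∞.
Evaluate the dominant behaviour as x → +∞; each term tends to a finite value or vanishes.
Limit = 8.

Final answer: 8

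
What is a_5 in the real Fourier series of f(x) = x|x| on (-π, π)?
a_5 = (1/π) ∫_{-π}^{π} f(x)·cos(5x) dx.
Evaluate the integral (use parity and integration by parts as needed): a_5 = 0.

Final answer: 0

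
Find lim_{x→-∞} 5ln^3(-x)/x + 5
The quotient is an ∞/∞ indeterminate form as x → -∞.
Compare growth rates of the dominant terms (exponentials ≫ polynomials ≫ logarithms), or apply L'Hôpital's rule; the quotient → 0.
Adding the constant: 0 + 5 = 5. Limit = 5.

Final answer: 5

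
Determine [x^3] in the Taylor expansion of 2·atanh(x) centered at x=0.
Expand to order 3: 2·atanh(x) = 2·x^3/3 + 2·x + O(x^4).
The coefficient of x^3 is 2/3.

Final answer: 2/3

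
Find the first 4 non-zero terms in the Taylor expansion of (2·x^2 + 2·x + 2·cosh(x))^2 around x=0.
12·x^3 + 16·x^2 + 8·x + 4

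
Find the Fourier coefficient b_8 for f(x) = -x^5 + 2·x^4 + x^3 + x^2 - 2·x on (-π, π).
b_8 = (1/π) ∫_{-π}^{π} f(x)·sin(8x) dx.
Evaluate the integral (use parity and integration by parts as needed): b_8 = -21·π^2/64 + 1087/2048 + π^4/4.

Final answer: -21·π^2/64 + 1087/2048 + π^4/4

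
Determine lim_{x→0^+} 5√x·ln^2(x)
This is a 0·∞ indeterminate form at x → 0⁺.
Rewrite the product as 5·ln^2(x) / x^(-1/2) and apply L'Hôpital, or use the standard hierarchy x^(-1/2) ≫ |ln x|^2 as x → 0⁺.
The indeterminate product → 0, so the limit = 0.

Final answer: 0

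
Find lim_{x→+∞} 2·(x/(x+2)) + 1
Evaluate the dominant behaviour as x → +∞; each term tends to a finite value or vanishes.
Limit = 3.

Final answer: 3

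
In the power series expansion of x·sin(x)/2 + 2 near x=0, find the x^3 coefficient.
Expand to order 3: x·sin(x)/2 + 2 = x^2/2 + 2 + O(x^4).
The coefficient of x^3 is 0.

Final answer: 0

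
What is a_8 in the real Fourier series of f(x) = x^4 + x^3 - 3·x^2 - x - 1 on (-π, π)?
a_8 = (1/π) ∫_{-π}^{π} f(x)·cos(8x) dx.
Evaluate the integral (use parity and integration by parts as needed): a_8 = -51/256 + π^2/8.

Final answer: -51/256 + π^2/8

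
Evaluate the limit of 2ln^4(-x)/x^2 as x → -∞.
This is an ∞/∞ indeterminate form as x → -∞.
Compare growth rates of the dominant terms (exponentials ≫ polynomials ≫ logarithms), or apply L'Hôpital's rule; the quotient → 0.
Limit = 0.

Final answer: 0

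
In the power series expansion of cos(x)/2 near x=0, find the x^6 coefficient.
Expand to order 6: cos(x)/2 = -x^6/1440 + x^4/48 - x^2/4 + 1/2 + O(x^7).
The coefficient of x^6 is -1/1440.

Final answer: -1/1440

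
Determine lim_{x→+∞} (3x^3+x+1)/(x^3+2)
This is an ∞/∞ indeterminate form as x → +∞.
Divide numerator and denominator by x^3 and let the lower-order terms vanish; the leading terms give 3/1 = 3.
Limit = 3.

Final answer: 3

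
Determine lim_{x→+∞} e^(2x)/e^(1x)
This is an ∞/∞ indeterminate form as x → +∞.
Rewrite e^(2x)/e^(1x) = e^((2−1)x) = e^(x); the exponent coefficient is 1 > 0 so e^(x) → ∞.
Limit = ∞.

Final answer: ∞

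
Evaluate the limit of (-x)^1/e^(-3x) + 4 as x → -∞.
The quotient is an ∞/∞ indeterminate form as x → -∞.
Compare growth rates of the dominant terms (exponentials ≫ polynomials ≫ logarithms), or apply L'Hôpital's rule; the quotient → 0.
Adding the constant: 0 + 4 = 4. Limit = 4.

Final answer: 4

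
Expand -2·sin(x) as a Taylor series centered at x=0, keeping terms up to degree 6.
-x^5/60 + x^3/3 - 2·x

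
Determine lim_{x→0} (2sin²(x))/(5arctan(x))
Both numerator and denominator → 0 as x → 0; this is a 0/0 indeterminate form.
Expand each to leading order near x = 0: numerator ~ 2·x^2, denominator ~ 5·x.
The limit of the ratio is 0.

Final answer: 0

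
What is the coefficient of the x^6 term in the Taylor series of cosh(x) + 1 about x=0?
Expand to order 6: cosh(x) + 1 = x^6/720 + x^4/24 + x^2/2 + 2 + O(x^7).
The coefficient of x^6 is 1/720.

Final answer: 1/720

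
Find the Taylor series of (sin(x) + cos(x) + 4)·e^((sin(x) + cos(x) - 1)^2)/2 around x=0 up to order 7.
-101·x^7/2016 + 523·x^6/480 - 359·x^5/240 + 5·x^4/16 - 25·x^3/12 + 9·x^2/4 + x/2 + 5/2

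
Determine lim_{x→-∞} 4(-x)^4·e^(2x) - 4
The product is a 0·∞ indeterminate form at x → -∞.
Rewrite the product as 4(-x)^4 / e^(-2x) (an ∞/∞ form) and apply L'Hôpital, or use the standard hierarchy e^(2|x|) ≫ |(-x)^4| as x → -∞.
The indeterminate product → 0, so the limit = -4.

Final answer: -4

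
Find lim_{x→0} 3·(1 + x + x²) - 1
Direct substitution at x = 0 gives 2.

Final answer: 2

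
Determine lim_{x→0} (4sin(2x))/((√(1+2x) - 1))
Both numerator and denominator → 0 as x → 0; this is a 0/0 indeterminate form.
Expand each to leading order near x = 0: numerator ~ 8·x, denominator ~ x.
The limit of the ratio is 8.

Final answer: 8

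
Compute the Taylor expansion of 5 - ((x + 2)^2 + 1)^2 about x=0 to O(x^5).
-x^4 - 8·x^3 - 26·x^2 - 40·x - 20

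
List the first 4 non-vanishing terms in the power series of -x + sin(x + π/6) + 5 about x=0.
-√(3)·x^3/12 - x^2/4 + x·(-1 + √(3)/2) + 11/2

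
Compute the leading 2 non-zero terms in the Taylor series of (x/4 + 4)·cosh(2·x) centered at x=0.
x/4 + 4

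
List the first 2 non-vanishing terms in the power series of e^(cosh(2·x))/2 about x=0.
e·x^2 + e/2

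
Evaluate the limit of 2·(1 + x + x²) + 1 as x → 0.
Direct substitution at x = 0 gives 3.

Final answer: 3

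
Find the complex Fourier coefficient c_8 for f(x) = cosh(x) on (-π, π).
Compute the real Fourier coefficients first: a_8 = 2·sinh(π)/(65·π), b_8 = 0.
Then c_8 = (a_8 − i·b_8)/2 = sinh(π)/(65·π).

Final answer: sinh(π)/(65·π)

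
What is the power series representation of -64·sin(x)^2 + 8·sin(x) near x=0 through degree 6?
-128·x^6/45 + x^5/15 + 64·x^4/3 - 4·x^3/3 - 64·x^2 + 8·x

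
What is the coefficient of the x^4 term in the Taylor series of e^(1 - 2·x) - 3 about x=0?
Expand to order 4: e^(1 - 2·x) - 3 = 2·e·x^4/3 - 4·e·x^3/3 + 2·e·x^2 - 2·e·x - 3 + e + O(x^5).
The coefficient of x^4 is 2·e/3.

Final answer: 2·e/3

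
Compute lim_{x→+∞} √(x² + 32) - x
This is an ∞ − ∞ indeterminate form.
Multiply and divide by the conjugate √(x²+32) + x; the x² terms cancel, leaving 32/(√(x²+32)+x) → 0.
Limit = 0.

Final answer: 0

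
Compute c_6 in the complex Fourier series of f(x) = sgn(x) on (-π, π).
Compute the real Fourier coefficients first: a_6 = 0, b_6 = 0.
Then c_6 = (a_6 − i·b_6)/2 = 0.

Final answer: 0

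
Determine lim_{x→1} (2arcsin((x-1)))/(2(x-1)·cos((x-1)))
Both numerator and denominator → 0 as x → 1; this is a 0/0 indeterminate form.
Expand each to leading order near x = 1: numerator ~ 2·(x - 1), denominator ~ 2·(x - 1).
The limit of the ratio is 1.

Final answer: 1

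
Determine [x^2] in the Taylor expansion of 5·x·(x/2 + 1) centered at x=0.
Expand to order 2: 5·x·(x/2 + 1) = 5·x^2/2 + 5·x + O(x^3).
The coefficient of x^2 is 5/2.

Final answer: 5/2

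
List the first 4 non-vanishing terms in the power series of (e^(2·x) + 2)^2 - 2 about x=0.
16·x^3 + 16·x^2 + 12·x + 7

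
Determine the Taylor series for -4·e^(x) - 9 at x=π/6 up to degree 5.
-9 - 4·e^(π/6) - 4·e^(π/6)·(x - π/6) - 2·e^(π/6)·(x - π/6)^2 - 2·e^(π/6)·(x - π/6)^3/3 - e^(π/6)·(x - π/6)^4/6 - e^(π/6)·(x - π/6)^5/30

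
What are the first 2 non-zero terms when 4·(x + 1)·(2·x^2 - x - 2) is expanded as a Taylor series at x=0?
-12·x - 8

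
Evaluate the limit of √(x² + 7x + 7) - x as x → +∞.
This is an ∞ − ∞ indeterminate form.
Multiply and divide by the conjugate √(x²+7x + 7) + x; the x² terms cancel, leaving (7x + 7)/(√(x²+7x + 7)+x) → 7/2.
Limit = 7/2.

Final answer: 7/2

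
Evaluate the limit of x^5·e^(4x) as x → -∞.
This is a 0·∞ indeterminate form at x → -∞.
Rewrite the product as x^5 / e^(-4x) (an ∞/∞ form) and apply L'Hôpital, or use the standard hierarchy e^(4|x|) ≫ |x^5| as x → -∞.
The indeterminate product → 0, so the limit = 0.

Final answer: 0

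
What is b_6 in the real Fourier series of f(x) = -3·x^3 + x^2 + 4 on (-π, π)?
b_6 = (1/π) ∫_{-π}^{π} f(x)·sin(6x) dx.
Evaluate the integral (use parity and integration by parts as needed): b_6 = -1/6 + π^2.

Final answer: -1/6 + π^2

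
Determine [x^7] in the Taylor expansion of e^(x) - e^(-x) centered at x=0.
Expand to order 7: e^(x) - e^(-x) = x^7/2520 + x^5/60 + x^3/3 + 2·x + O(x^8).
The coefficient of x^7 is 1/2520.

Final answer: 1/2520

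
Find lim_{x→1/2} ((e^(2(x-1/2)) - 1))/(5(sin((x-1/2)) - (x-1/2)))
Both numerator and denominator → 0 as x → 1/2; this is a 0/0 indeterminate form.
Expand each to leading order near x = 1/2: numerator ~ 2·(x - 1/2), denominator ~ -5·(x - 1/2)^3/6.
The limit of the ratio is -∞.

Final answer: -∞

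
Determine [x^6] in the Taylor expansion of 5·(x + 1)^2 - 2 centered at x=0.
Expand to order 6: 5·(x + 1)^2 - 2 = 5·x^2 + 10·x + 3 + O(x^7).
The coefficient of x^6 is 0.

Final answer: 0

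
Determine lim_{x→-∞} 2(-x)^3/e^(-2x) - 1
The quotient is an ∞/∞ indeterminate form as x → -∞.
Compare growth rates of the dominant terms (exponentials ≫ polynomials ≫ logarithms), or apply L'Hôpital's rule; the quotient → 0.
Adding the constant: 0 - 1 = -1. Limit = -1.

Final answer: -1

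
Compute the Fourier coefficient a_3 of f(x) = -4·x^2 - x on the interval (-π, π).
a_3 = (1/π) ∫_{-π}^{π} f(x)·cos(3x) dx.
Evaluate the integral (use parity and integration by parts as needed): a_3 = 16/9.

Final answer: 16/9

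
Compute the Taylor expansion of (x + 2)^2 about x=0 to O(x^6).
x^2 + 4·x + 4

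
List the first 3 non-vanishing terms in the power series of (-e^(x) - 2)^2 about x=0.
4·x^2 + 6·x + 9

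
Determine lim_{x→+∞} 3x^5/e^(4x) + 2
The quotient is an ∞/∞ indeterminate form as x → +∞.
The exponential denominator e^(4x) dominates the polynomial numerator (e^x ≫ x^5 as x → ∞), so the quotient → 0.
Adding the constant: 0 + 2 = 2. Limit = 2.

Final answer: 2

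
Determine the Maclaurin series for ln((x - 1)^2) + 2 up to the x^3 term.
-2·x^3/3 - x^2 - 2·x + 2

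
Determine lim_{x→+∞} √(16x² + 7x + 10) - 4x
As x → +∞: multiply by the conjugate to get (7x+10)/(√(16x²+7x+10)+4x); the denominator ~ 8x, so the limit is 7/8.
Limit = 7/8.

Final answer: 7/8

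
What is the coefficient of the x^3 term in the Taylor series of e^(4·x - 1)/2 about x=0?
Expand to order 3: e^(4·x - 1)/2 = 16·x^3·e^(-1)/3 + 4·x^2·e^(-1) + 2·x·e^(-1) + e^(-1)/2 + O(x^4).
The coefficient of x^3 is 16·e^(-1)/3.

Final answer: 16·e^(-1)/3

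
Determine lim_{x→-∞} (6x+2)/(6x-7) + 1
Evaluate the dominant behaviour as x → -∞; each term tends to a finite value or vanishes.
Limit = 2.

Final answer: 2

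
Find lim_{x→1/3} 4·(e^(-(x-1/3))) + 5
Direct substitution at x = 1/3 gives 9.

Final answer: 9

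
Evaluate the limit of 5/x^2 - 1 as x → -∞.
Evaluate the dominant behaviour as x → -∞; each term tends to a finite value or vanishes.
Limit = -1.

Final answer: -1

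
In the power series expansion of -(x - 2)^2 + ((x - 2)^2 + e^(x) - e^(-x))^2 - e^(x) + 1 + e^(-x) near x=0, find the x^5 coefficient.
Expand to order 5: -(x - 2)^2 + ((x - 2)^2 + e^(x) - e^(-x))^2 - e^(x) + 1 + e^(-x) = 47·x^5/60 - x^4/3 - 5·x^3/3 + 11·x^2 - 14·x + 13 + O(x^6).
The coefficient of x^5 is 47/60.

Final answer: 47/60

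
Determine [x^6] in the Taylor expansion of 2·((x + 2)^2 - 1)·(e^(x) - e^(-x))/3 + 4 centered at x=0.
Expand to order 6: 2·((x + 2)^2 - 1)·(e^(x) - e^(-x))/3 + 4 = 2·x^6/45 + 23·x^5/90 + 8·x^4/9 + 2·x^3 + 16·x^2/3 + 4·x + 4 + O(x^7).
The coefficient of x^6 is 2/45.

Final answer: 2/45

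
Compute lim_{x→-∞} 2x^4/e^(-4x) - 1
The quotient is an ∞/∞ indeterminate form as x → -∞.
Compare growth rates of the dominant terms (exponentials ≫ polynomials ≫ logarithms), or apply L'Hôpital's rule; the quotient → 0.
Adding the constant: 0 - 1 = -1. Limit = -1.

Final answer: -1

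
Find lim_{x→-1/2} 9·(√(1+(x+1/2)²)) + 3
Direct substitution at x = -1/2 gives 12.

Final answer: 12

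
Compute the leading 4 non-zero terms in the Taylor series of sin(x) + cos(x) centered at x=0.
-x^3/6 - x^2/2 + x + 1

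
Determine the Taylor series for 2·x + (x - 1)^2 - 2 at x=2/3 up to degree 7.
-5/9 + 4·(x - 2/3)/3 + (x - 2/3)^2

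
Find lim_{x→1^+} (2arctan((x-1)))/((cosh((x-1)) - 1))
Both numerator and denominator → 0 as x → 1^+; this is a 0/0 indeterminate form.
Expand each to leading order near x = 1: numerator ~ 2·(x - 1), denominator ~ (x - 1)^2/2.
The limit of the ratio is ∞.

Final answer: ∞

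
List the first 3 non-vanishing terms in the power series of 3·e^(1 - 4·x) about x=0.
24·e·x^2 - 12·e·x + 3·e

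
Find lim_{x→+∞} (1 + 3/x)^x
As x → +∞: this is the defining limit (1 + 3/x)^x → e^3.
Limit = e^(3).

Final answer: e^(3)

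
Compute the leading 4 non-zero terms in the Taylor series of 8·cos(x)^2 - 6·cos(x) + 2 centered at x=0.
-25·x^6/72 + 29·x^4/12 - 5·x^2 + 4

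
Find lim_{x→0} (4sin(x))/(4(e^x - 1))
Both numerator and denominator → 0 as x → 0; this is a 0/0 indeterminate form.
Expand each to leading order near x = 0: numerator ~ 4·x, denominator ~ 4·x.
The limit of the ratio is 1.

Final answer: 1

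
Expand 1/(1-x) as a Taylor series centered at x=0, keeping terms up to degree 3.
x^3 + x^2 + x + 1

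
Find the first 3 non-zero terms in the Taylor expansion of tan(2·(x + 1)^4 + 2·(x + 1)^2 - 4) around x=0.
584·x^3 + 14·x^2 + 12·x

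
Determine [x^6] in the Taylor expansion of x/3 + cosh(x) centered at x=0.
Expand to order 6: x/3 + cosh(x) = x^6/720 + x^4/24 + x^2/2 + x/3 + 1 + O(x^7).
The coefficient of x^6 is 1/720.

Final answer: 1/720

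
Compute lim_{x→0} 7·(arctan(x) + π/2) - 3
Direct substitution at x = 0 gives -3 + 7·π/2.

Final answer: -3 + 7·π/2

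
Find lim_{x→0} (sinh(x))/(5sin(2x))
Both numerator and denominator → 0 as x → 0; this is a 0/0 indeterminate form.
Expand each to leading order near x = 0: numerator ~ x, denominator ~ 10·x.
The limit of the ratio is 1/10.

Final answer: 1/10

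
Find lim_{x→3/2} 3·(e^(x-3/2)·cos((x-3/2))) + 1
Direct substitution at x = 3/2 gives 4.

Final answer: 4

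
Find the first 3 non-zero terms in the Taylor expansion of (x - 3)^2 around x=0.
x^2 - 6·x + 9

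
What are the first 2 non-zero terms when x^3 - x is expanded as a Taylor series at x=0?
x^3 - x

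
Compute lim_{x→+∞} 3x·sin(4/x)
As x → +∞: let u = 4/x → 0⁺; then 3·x·sin(4/x) = 3·4·sin(u)/u → 3·4·1 = 12.
Limit = 12.

Final answer: 12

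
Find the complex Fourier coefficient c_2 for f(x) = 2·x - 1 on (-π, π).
Compute the real Fourier coefficients first: a_2 = 0, b_2 = -2.
Then c_2 = (a_2 − i·b_2)/2 = i.

Final answer: i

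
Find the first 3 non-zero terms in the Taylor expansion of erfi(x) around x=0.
x^5/(5·√(π)) + 2·x^3/(3·√(π)) + 2·x/√(π)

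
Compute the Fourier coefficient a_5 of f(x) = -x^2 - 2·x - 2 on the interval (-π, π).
a_5 = (1/π) ∫_{-π}^{π} f(x)·cos(5x) dx.
Evaluate the integral (use parity and integration by parts as needed): a_5 = 4/25.

Final answer: 4/25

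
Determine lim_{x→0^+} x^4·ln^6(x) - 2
The product is a 0·∞ indeterminate form at x → 0⁺.
Rewrite the product as ln^6(x) / x^(-4) and apply L'Hôpital, or use the standard hierarchy x^(-4) ≫ |ln x|^6 as x → 0⁺.
The indeterminate product → 0, so the limit = -2.

Final answer: -2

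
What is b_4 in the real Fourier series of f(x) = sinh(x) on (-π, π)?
b_4 = (1/π) ∫_{-π}^{π} f(x)·sin(4x) dx.
Evaluate the integral (use parity and integration by parts as needed): b_4 = -8·sinh(π)/(17·π).

Final answer: -8·sinh(π)/(17·π)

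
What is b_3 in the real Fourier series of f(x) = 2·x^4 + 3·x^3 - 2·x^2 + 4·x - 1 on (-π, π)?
b_3 = (1/π) ∫_{-π}^{π} f(x)·sin(3x) dx.
Evaluate the integral (use parity and integration by parts as needed): b_3 = 4/3 + 2·π^2.

Final answer: 4/3 + 2·π^2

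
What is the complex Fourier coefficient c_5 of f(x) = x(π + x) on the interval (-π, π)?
Compute the real Fourier coefficients first: a_5 = -4/25, b_5 = 2·π/5.
Then c_5 = (a_5 − i·b_5)/2 = -2/25 - i·π/5.

Final answer: -2/25 - i·π/5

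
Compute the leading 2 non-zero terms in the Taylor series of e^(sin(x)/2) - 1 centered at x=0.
x^2/8 + x/2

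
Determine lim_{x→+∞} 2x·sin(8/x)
As x → +∞: let u = 8/x → 0⁺; then 2·x·sin(8/x) = 2·8·sin(u)/u → 2·8·1 = 16.
Limit = 16.

Final answer: 16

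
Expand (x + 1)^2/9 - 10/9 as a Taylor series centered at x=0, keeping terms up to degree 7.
x^2/9 + 2·x/9 - 1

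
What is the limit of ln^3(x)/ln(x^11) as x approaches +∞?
This is an ∞/∞ indeterminate form as x → +∞.
Write ln(x^11) = 11·ln(x), reducing the quotient to ln^2(x)/11 → ∞.
Limit = ∞.

Final answer: ∞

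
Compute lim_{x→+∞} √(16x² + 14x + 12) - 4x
As x → +∞: multiply by the conjugate to get (14x+12)/(√(16x²+14x+12)+4x); the denominator ~ 8x, so the limit is 14/8 = 7/4.
Limit = 7/4.

Final answer: 7/4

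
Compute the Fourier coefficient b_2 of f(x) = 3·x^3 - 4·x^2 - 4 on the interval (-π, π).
b_2 = (1/π) ∫_{-π}^{π} f(x)·sin(2x) dx.
Evaluate the integral (use parity and integration by parts as needed): b_2 = 9/2 - 3·π^2.

Final answer: 9/2 - 3·π^2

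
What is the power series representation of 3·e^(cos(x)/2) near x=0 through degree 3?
-3·x^2·e^(1/2)/4 + 3·e^(1/2)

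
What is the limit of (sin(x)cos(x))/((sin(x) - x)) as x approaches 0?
Both numerator and denominator → 0 as x → 0; this is a 0/0 indeterminate form.
Expand each to leading order near x = 0: numerator ~ x, denominator ~ -x^3/6.
The limit of the ratio is -∞.

Final answer: -∞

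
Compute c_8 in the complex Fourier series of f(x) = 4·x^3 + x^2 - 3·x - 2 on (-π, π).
Compute the real Fourier coefficients first: a_8 = 1/16, b_8 = 27/32 - π^2.
Then c_8 = (a_8 − i·b_8)/2 = 1/32 - 27·i/64 + i·π^2/2.

Final answer: 1/32 - 27·i/64 + i·π^2/2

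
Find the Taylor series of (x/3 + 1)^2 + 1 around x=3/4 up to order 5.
41/16 + 5·(x - 3/4)/6 + (x - 3/4)^2/9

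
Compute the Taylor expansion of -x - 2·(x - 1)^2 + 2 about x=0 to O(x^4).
-2·x^2 + 3·x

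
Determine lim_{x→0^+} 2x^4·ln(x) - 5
The product is a 0·∞ indeterminate form at x → 0⁺.
Rewrite the product as 2·ln(x) / x^(-4) and apply L'Hôpital, or use the standard hierarchy x^(-4) ≫ |ln x| as x → 0⁺.
The indeterminate product → 0, so the limit = -5.

Final answer: -5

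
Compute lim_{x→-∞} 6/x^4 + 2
Evaluate the dominant behaviour as x → -∞; each term tends to a finite value or vanishes.
Limit = 2.

Final answer: 2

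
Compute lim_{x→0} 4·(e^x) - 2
Direct substitution at x = 0 gives 2.

Final answer: 2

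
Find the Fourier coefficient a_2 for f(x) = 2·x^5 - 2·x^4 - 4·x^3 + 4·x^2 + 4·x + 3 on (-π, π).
a_2 = (1/π) ∫_{-π}^{π} f(x)·cos(2x) dx.
Evaluate the integral (use parity and integration by parts as needed): a_2 = 10 - 4·π^2.

Final answer: 10 - 4·π^2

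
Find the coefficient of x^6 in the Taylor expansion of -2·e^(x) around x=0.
Expand to order 6: -2·e^(x) = -x^6/360 - x^5/60 - x^4/12 - x^3/3 - x^2 - 2·x - 2 + O(x^7).
The coefficient of x^6 is -1/360.

Final answer: -1/360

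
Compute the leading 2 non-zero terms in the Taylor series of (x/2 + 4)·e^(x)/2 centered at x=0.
9·x/4 + 2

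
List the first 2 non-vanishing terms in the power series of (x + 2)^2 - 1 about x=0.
4·x + 3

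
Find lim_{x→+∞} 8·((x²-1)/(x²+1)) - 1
Evaluate the dominant behaviour as x → +∞; each term tends to a finite value or vanishes.
Limit = 7.

Final answer: 7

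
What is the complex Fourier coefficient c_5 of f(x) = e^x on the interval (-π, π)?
Compute the real Fourier coefficients first: a_5 = (1 - e^(2·π))·e^(-π)/(26·π), b_5 = (-5 + 5·e^(2·π))·e^(-π)/(26·π).
Then c_5 = (a_5 − i·b_5)/2 = -e^(π)/(52·π) + e^(-π)/(52·π) - 5·i·e^(π)/(52·π) + 5·i·e^(-π)/(52·π).

Final answer: -e^(π)/(52·π) + e^(-π)/(52·π) - 5·i·e^(π)/(52·π) + 5·i·e^(-π)/(52·π)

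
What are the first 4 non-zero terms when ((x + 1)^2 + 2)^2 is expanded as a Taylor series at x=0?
4·x^3 + 10·x^2 + 12·x + 9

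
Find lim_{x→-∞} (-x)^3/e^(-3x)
This is an ∞/∞ indeterminate form as x → -∞.
Compare growth rates of the dominant terms (exponentials ≫ polynomials ≫ logarithms), or apply L'Hôpital's rule; the quotient → 0.
Limit = 0.

Final answer: 0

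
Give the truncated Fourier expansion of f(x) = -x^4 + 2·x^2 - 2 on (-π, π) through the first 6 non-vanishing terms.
(-56 + 8·π^2)·cos(x) + (5 - 2·π^2)·cos(2·x) + (-40/27 + 8·π^2/9)·cos(3·x) + (11/16 - π^2/2)·cos(4·x) + (-248/625 + 8·π^2/25)·cos(5·x) - π^4/5 - 2 + 2·π^2/3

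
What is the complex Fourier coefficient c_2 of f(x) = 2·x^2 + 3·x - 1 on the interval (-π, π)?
Compute the real Fourier coefficients first: a_2 = 2, b_2 = -3.
Then c_2 = (a_2 − i·b_2)/2 = 1 + 3·i/2.

Final answer: 1 + 3·i/2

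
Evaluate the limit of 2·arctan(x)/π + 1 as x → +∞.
Evaluate the dominant behaviour as x → +∞; each term tends to a finite value or vanishes.
Limit = 2.

Final answer: 2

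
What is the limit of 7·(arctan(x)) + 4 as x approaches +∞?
Evaluate the dominant behaviour as x → +∞; each term tends to a finite value or vanishes.
Limit = 4 + 7·π/2.

Final answer: 4 + 7·π/2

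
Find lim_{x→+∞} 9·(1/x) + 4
Evaluate the dominant behaviour as x → +∞; each term tends to a finite value or vanishes.
Limit = 4.

Final answer: 4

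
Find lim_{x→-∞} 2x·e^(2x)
This is a 0·∞ indeterminate form at x → -∞.
Rewrite the product as 2x / e^(-2x) (an ∞/∞ form) and apply L'Hôpital, or use the standard hierarchy e^(2|x|) ≫ |x| as x → -∞.
The indeterminate product → 0, so the limit = 0.

Final answer: 0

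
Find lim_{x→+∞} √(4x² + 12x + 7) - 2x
As x → +∞: multiply by the conjugate to get (12x+7)/(√(4x²+12x+7)+2x); the denominator ~ 4x, so the limit is 12/4 = 3.
Limit = 3.

Final answer: 3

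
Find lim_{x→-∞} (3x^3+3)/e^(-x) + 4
The quotient is an ∞/∞ indeterminate form as x → -∞.
Compare growth rates of the dominant terms (exponentials ≫ polynomials ≫ logarithms), or apply L'Hôpital's rule; the quotient → 0.
Adding the constant: 0 + 4 = 4. Limit = 4.

Final answer: 4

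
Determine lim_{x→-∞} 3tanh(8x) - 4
Evaluate the dominant behaviour as x → -∞; each term tends to a finite value or vanishes.
Limit = -7.

Final answer: -7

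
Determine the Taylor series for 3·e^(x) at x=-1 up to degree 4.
3·e^(-1) + 3·e^(-1)·(x + 1) + 3·e^(-1)·(x + 1)^2/2 + e^(-1)·(x + 1)^3/2 + e^(-1)·(x + 1)^4/8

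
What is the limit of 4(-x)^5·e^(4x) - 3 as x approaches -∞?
The product is a 0·∞ indeterminate form at x → -∞.
Rewrite the product as 4(-x)^5 / e^(-4x) (an ∞/∞ form) and apply L'Hôpital, or use the standard hierarchy e^(4|x|) ≫ |(-x)^5| as x → -∞.
The indeterminate product → 0, so the limit = -3.

Final answer: -3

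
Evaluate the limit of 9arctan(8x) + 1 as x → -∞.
Evaluate the dominant behaviour as x → -∞; each term tends to a finite value or vanishes.
Limit = 1 - 9·π/2.

Final answer: 1 - 9·π/2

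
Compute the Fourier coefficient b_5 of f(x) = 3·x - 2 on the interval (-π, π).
b_5 = (1/π) ∫_{-π}^{π} f(x)·sin(5x) dx.
Evaluate the integral (use parity and integration by parts as needed): b_5 = 6/5.

Final answer: 6/5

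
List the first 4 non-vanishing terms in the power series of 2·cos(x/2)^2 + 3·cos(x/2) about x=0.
-67·x^6/46080 + 19·x^4/384 - 7·x^2/8 + 5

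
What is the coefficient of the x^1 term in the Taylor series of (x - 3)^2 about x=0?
Expand to order 1: (x - 3)^2 = 9 - 6·x + O(x^2).
The coefficient of x^1 is -6.

Final answer: -6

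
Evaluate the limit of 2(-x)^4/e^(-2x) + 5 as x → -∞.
The quotient is an ∞/∞ indeterminate form as x → -∞.
Compare growth rates of the dominant terms (exponentials ≫ polynomials ≫ logarithms), or apply L'Hôpital's rule; the quotient → 0.
Adding the constant: 0 + 5 = 5. Limit = 5.

Final answer: 5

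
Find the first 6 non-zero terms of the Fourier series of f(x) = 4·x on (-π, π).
8·sin(x) - 4·sin(2·x) + 8·sin(3·x)/3 - 2·sin(4·x) + 8·sin(5·x)/5 - 4·sin(6·x)/3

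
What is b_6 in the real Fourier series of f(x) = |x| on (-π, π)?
b_6 = (1/π) ∫_{-π}^{π} f(x)·sin(6x) dx.
Evaluate the integral (use parity and integration by parts as needed): b_6 = 0.

Final answer: 0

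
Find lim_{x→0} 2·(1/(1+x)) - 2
Direct substitution at x = 0 gives 0.

Final answer: 0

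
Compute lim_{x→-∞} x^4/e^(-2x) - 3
The quotient is an ∞/∞ indeterminate form as x → -∞.
Compare growth rates of the dominant terms (exponentials ≫ polynomials ≫ logarithms), or apply L'Hôpital's rule; the quotient → 0.
Adding the constant: 0 - 3 = -3. Limit = -3.

Final answer: -3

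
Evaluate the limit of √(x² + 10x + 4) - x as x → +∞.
This is an ∞ − ∞ indeterminate form.
Multiply and divide by the conjugate √(x²+10x + 4) + x; the x² terms cancel, leaving (10x + 4)/(√(x²+10x + 4)+x) → 10/2 = 5.
Limit = 5.

Final answer: 5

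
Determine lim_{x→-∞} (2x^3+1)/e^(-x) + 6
The quotient is an ∞/∞ indeterminate form as x → -∞.
Compare growth rates of the dominant terms (exponentials ≫ polynomials ≫ logarithms), or apply L'Hôpital's rule; the quotient → 0.
Adding the constant: 0 + 6 = 6. Limit = 6.

Final answer: 6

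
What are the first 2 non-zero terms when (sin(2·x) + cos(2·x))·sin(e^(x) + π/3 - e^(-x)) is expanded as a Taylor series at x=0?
x·(1 + √(3)) + √(3)/2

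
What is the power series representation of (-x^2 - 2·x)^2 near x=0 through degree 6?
x^4 + 4·x^3 + 4·x^2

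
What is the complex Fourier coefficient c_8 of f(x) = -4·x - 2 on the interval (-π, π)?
Compute the real Fourier coefficients first: a_8 = 0, b_8 = 1.
Then c_8 = (a_8 − i·b_8)/2 = -i/2.

Final answer: -i/2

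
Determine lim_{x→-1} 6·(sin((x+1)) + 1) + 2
Direct substitution at x = -1 gives 8.

Final answer: 8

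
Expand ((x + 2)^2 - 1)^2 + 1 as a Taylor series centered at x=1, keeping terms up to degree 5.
65 + 96·(x - 1) + 52·(x - 1)^2 + 12·(x - 1)^3 + (x - 1)^4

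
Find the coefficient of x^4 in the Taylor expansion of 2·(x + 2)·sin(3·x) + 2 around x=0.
Expand to order 4: 2·(x + 2)·sin(3·x) + 2 = -9·x^4 - 18·x^3 + 6·x^2 + 12·x + 2 + O(x^5).
The coefficient of x^4 is -9.

Final answer: -9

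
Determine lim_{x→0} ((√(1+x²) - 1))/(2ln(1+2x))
Both numerator and denominator → 0 as x → 0; this is a 0/0 indeterminate form.
Expand each to leading order near x = 0: numerator ~ x^2/2, denominator ~ 4·x.
The limit of the ratio is 0.

Final answer: 0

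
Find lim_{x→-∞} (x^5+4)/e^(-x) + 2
The quotient is an ∞/∞ indeterminate form as x → -∞.
Compare growth rates of the dominant terms (exponentials ≫ polynomials ≫ logarithms), or apply L'Hôpital's rule; the quotient → 0.
Adding the constant: 0 + 2 = 2. Limit = 2.

Final answer: 2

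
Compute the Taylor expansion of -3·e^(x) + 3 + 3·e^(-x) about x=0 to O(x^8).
-x^7/840 - x^5/20 - x^3 - 6·x + 3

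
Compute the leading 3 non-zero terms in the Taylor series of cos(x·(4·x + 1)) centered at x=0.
-4·x^3 - x^2/2 + 1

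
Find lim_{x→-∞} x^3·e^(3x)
This is a 0·∞ indeterminate form at x → -∞.
Rewrite the product as x^3 / e^(-3x) (an ∞/∞ form) and apply L'Hôpital, or use the standard hierarchy e^(3|x|) ≫ |x^3| as x → -∞.
The indeterminate product → 0, so the limit = 0.

Final answer: 0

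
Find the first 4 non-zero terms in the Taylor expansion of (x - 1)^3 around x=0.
x^3 - 3·x^2 + 3·x - 1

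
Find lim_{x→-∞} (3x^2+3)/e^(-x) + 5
The quotient is an ∞/∞ indeterminate form as x → -∞.
Compare growth rates of the dominant terms (exponentials ≫ polynomials ≫ logarithms), or apply L'Hôpital's rule; the quotient → 0.
Adding the constant: 0 + 5 = 5. Limit = 5.

Final answer: 5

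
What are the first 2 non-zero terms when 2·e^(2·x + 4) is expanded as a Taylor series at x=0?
4·x·e^(4) + 2·e^(4)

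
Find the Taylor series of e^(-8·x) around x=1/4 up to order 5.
e^(-2) - 8·e^(-2)·(x - 1/4) + 32·e^(-2)·(x - 1/4)^2 - 256·e^(-2)·(x - 1/4)^3/3 + 512·e^(-2)·(x - 1/4)^4/3 - 4096·e^(-2)·(x - 1/4)^5/15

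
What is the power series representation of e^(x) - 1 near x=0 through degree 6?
x^6/720 + x^5/120 + x^4/24 + x^3/6 + x^2/2 + x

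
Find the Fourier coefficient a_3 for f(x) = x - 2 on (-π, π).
a_3 = (1/π) ∫_{-π}^{π} f(x)·cos(3x) dx.
Evaluate the integral (use parity and integration by parts as needed): a_3 = 0.

Final answer: 0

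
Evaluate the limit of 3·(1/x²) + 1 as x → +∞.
Evaluate the dominant behaviour as x → +∞; each term tends to a finite value or vanishes.
Limit = 1.

Final answer: 1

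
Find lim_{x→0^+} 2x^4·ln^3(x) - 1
The product is a 0·∞ indeterminate form at x → 0⁺.
Rewrite the product as 2·ln^3(x) / x^(-4) and apply L'Hôpital, or use the standard hierarchy x^(-4) ≫ |ln x|^3 as x → 0⁺.
The indeterminate product → 0, so the limit = -1.

Final answer: -1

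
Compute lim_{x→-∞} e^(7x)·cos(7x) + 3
Evaluate the dominant behaviour as x → -∞; each term tends to a finite value or vanishes.
Limit = 3.

Final answer: 3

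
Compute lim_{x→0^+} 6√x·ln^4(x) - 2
The product is a 0·∞ indeterminate form at x → 0⁺.
Rewrite the product as 6·ln^4(x) / x^(-1/2) and apply L'Hôpital, or use the standard hierarchy x^(-1/2) ≫ |ln x|^4 as x → 0⁺.
The indeterminate product → 0, so the limit = -2.

Final answer: -2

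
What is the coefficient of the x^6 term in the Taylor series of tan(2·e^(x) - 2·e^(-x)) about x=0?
Expand to order 6: tan(2·e^(x) - 2·e^(-x)) = 4417·x^5/30 + 22·x^3 + 4·x + O(x^7).
The coefficient of x^6 is 0.

Final answer: 0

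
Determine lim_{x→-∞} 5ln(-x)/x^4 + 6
The quotient is an ∞/∞ indeterminate form as x → -∞.
Compare growth rates of the dominant terms (exponentials ≫ polynomials ≫ logarithms), or apply L'Hôpital's rule; the quotient → 0.
Adding the constant: 0 + 6 = 6. Limit = 6.

Final answer: 6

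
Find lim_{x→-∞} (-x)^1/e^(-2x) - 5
The quotient is an ∞/∞ indeterminate form as x → -∞.
Compare growth rates of the dominant terms (exponentials ≫ polynomials ≫ logarithms), or apply L'Hôpital's rule; the quotient → 0.
Adding the constant: 0 - 5 = -5. Limit = -5.

Final answer: -5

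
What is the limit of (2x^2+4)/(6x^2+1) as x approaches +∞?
This is an ∞/∞ indeterminate form as x → +∞.
Divide numerator and denominator by x^2 and let the lower-order terms vanish; the leading terms give 2/6 = 1/3.
Limit = 1/3.

Final answer: 1/3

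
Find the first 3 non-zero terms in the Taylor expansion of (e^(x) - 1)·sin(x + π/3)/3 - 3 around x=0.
x^2·(√(3)/12 + 1/6) + √(3)·x/6 - 3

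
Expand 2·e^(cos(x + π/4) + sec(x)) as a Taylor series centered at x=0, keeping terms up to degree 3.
x^3·(-5·√(2)·e^(√(2)/2 + 1)/12 + e^(√(2)/2 + 1)/2) + x^2·(-√(2)·e^(√(2)/2 + 1)/2 + 3·e^(√(2)/2 + 1)/2) - √(2)·x·e^(√(2)/2 + 1) + 2·e^(√(2)/2 + 1)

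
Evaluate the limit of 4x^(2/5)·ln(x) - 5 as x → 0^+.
The product is a 0·∞ indeterminate form at x → 0⁺.
Rewrite the product as 4·ln(x) / x^(-2/5) and apply L'Hôpital, or use the standard hierarchy x^(-2/5) ≫ |ln x| as x → 0⁺.
The indeterminate product → 0, so the limit = -5.

Final answer: -5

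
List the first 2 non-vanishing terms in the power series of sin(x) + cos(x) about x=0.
x + 1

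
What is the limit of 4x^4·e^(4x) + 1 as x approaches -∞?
The product is a 0·∞ indeterminate form at x → -∞.
Rewrite the product as 4x^4 / e^(-4x) (an ∞/∞ form) and apply L'Hôpital, or use the standard hierarchy e^(4|x|) ≫ |x^4| as x → -∞.
The indeterminate product → 0, so the limit = 1.

Final answer: 1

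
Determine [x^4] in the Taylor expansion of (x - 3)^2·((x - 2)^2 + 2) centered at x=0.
Expand to order 4: (x - 3)^2·((x - 2)^2 + 2) = x^4 - 10·x^3 + 39·x^2 - 72·x + 54 + O(x^5).
The coefficient of x^4 is 1.

Final answer: 1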